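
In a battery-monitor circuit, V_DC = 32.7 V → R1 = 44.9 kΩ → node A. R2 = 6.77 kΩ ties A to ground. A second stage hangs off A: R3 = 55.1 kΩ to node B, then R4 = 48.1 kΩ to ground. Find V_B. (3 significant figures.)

Node A sees R2 in parallel with the series input of stage 2, R3 + R4 = 103.2 kΩ.
R2 ‖ (R3+R4) = 6.353 kΩ.
V_A = 32.7 × 6.353/(44.9 + 6.353) = 4.053 V.
Then the unloaded second divider: V_B = V_A × R4/(R3+R4) = 4.053 × 0.4661 = 1.889 V.

V_B ≈ 1.89 V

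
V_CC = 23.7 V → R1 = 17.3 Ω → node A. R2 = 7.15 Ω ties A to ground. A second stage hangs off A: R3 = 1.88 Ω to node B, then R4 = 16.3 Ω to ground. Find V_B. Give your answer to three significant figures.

Looking into the second stage from A: R3 + R4 = 18.18 Ω appears in parallel with R2.
Effective lower resistance at A: R2 ‖ 18.18 = 5.132 Ω.
First divider: V_A = V_CC · 5.132/(17.3 + 5.132) = 5.422 V.
Then the unloaded second divider: V_B = V_A × R4/(R3+R4) = 5.422 × 0.8966 = 4.861 V.

V_B ≈ 4.86 V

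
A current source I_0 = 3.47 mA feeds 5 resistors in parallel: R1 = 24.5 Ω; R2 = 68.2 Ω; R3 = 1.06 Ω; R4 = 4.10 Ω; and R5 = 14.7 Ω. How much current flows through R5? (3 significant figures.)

I ≈ 0.180 mA

ΣG = 1/24.5 + 1/68.2 + 1/1.06 + 1/4.10 + 1/14.7 = 1.311.
R5 takes the fraction G_k/ΣG = 0.06803/1.311 = 0.05190, so I = 3.47 × 0.05190 = 0.1801 mA.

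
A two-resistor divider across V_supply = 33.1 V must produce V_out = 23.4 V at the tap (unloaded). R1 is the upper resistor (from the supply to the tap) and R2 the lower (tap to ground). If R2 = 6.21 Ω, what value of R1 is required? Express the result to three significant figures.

R1 ≈ 2.57 Ω

The divider ratio is R2/(R1+R2) = 23.4/33.1 = 0.7069.
So R1 = R2 · (V_supply/V_out − 1) = 6.21 × (33.1/23.4 − 1) = 6.21 × 0.4145 = 2.574 Ω.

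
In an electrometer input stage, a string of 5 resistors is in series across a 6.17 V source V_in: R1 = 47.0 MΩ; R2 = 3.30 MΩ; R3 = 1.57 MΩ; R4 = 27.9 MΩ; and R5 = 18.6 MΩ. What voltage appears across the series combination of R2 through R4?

Total series resistance ΣR = 47.0 + 3.30 + 1.57 + 27.9 + 18.6 = 98.37 MΩ.
R_{R2..R4} = 3.30 + 1.57 + 27.9 = 32.77 MΩ.
Voltage divider: V = V_in · (32.77 / 98.37) = 6.17 × 0.3331 = 2.055 V.

V ≈ 2.06 V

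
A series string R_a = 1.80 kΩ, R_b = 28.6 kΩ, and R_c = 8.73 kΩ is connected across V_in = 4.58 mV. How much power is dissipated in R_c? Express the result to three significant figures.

ΣR = 39.13 kΩ → I = 4.58/39.13 = 0.1170 µA.
P(R_c) = I²·R_c = (0.1170)² × 8.73 = 0.1196 nW.

P ≈ 0.120 nW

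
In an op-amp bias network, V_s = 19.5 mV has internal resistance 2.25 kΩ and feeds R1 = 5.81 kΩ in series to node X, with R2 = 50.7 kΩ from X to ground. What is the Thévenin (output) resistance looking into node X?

R1' = 2.25 + 5.81 = 8.060 kΩ (source resistance + R1).
Looking into X with the source shorted: R_th = R1'·R2/(R1'+R2) = 8.060 × 50.7/58.76 = 6.954 kΩ.

R_th ≈ 6.95 kΩ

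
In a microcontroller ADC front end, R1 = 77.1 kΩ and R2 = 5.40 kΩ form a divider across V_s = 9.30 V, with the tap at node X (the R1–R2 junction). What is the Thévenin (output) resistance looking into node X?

R_th ≈ 5.05 kΩ

With V_s suppressed (replaced by a short), R_th = R1 ‖ R2 = (77.10 × 5.40)/(77.10 + 5.40) = 5.047 kΩ.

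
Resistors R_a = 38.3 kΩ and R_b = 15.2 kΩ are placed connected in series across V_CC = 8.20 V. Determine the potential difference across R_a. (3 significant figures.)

V ≈ 5.87 V

Series total: ΣR = 38.3 + 15.2 = 53.50 kΩ.
V = V_CC · R/ΣR = 8.20 × 0.7159 = 5.870 V.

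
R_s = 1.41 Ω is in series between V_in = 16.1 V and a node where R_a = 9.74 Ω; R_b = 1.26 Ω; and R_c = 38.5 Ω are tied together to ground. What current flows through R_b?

Parallel bank: R_p = 1/(1/9.74 + 1/1.26 + 1/38.5) = 1.084 Ω.
V_A by voltage divider: V_A = 16.1 × 1.084/(1.41 + 1.084) = 6.999 V.
Branch current I = V_A/R_b = 6.999/1.26 = 5.555 A.

I ≈ 5.55 A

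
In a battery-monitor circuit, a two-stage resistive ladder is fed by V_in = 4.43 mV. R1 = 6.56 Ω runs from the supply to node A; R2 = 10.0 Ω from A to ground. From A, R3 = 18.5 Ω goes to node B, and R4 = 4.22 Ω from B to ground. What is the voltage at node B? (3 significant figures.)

Looking into the second stage from A: R3 + R4 = 22.72 Ω appears in parallel with R2.
R2 ‖ (R3+R4) = 6.944 Ω.
So V_A = 4.43 × 0.5142 = 2.278 mV.
Stage 2 is unloaded, so V_B = V_A · R4/(R3+R4) = 2.278 × 4.22/22.72 = 0.4231 mV.

V_B ≈ 0.423 mV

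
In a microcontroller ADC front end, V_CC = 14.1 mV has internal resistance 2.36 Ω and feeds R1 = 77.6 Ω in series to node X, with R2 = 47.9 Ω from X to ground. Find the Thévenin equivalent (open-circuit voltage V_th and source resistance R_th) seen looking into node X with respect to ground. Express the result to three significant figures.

R1' = 2.36 + 77.6 = 79.96 Ω (source resistance + R1).
V_th is the unloaded tap voltage: V_CC · R2/(R1'+R2) = 14.1 × 0.3746 = 5.282 mV.
With V_CC suppressed (replaced by a short), R_th = R1' ‖ R2 = (79.96 × 47.9)/(79.96 + 47.9) = 29.96 Ω.

V_th ≈ 5.28 mV, R_th ≈ 30.0 Ω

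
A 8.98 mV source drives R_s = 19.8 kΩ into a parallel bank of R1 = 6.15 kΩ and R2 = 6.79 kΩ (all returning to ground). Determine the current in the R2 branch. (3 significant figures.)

Combine the parallel branches: R_p = (1/6.15 + 1/6.79)⁻¹ = 3.227 kΩ.
V_A = 8.98 × 3.227/23.03 = 1.258 mV.
Branch current I = V_A/R2 = 1.258/6.79 = 0.1853 µA.

I ≈ 0.185 µA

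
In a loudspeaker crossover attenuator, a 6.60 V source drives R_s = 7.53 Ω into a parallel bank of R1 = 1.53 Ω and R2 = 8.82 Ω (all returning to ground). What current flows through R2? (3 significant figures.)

I ≈ 0.110 A

Equivalent of the parallel group: R_p = 1.304 Ω.
Node voltage V_A = V_s · R_p/(R_s + R_p) = 6.60 × 0.1476 = 0.9741 V.
I(R2) = V_A / R2 = 0.9741/8.82 = 0.1104 A.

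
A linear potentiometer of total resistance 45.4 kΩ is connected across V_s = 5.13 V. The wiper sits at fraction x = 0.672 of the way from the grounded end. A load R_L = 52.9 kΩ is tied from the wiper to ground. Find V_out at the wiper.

Lower segment x·R_p = 30.51 kΩ; upper segment (1−x)·R_p = 14.89 kΩ.
R_L loads the lower segment: effective lower R = 19.35 kΩ.
Loaded-divider output: V_out = 5.13 × 0.5651 = 2.899 V.

V_out ≈ 2.90 V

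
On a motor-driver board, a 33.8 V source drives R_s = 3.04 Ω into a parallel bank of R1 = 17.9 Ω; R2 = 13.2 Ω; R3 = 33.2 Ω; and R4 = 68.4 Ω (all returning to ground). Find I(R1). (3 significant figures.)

Equivalent of the parallel group: R_p = 5.670 Ω.
V_A = 33.8 × 5.670/8.710 = 22.00 V.
I(R1) = V_A / R1 = 22.00/17.9 = 1.229 A.
(Equivalently: I_total = 3.881 A, then current-divider fraction G_k/ΣG = 0.3168.)

I ≈ 1.23 A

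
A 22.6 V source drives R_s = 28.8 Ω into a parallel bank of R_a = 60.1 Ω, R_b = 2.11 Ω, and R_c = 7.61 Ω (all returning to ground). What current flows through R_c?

I ≈ 0.157 A

Combine the parallel branches: R_p = (1/60.1 + 1/2.11 + 1/7.61)⁻¹ = 1.608 Ω.
V_A = 22.6 × 1.608/30.41 = 1.195 V.
Branch current I = V_A/R_c = 1.195/7.61 = 0.1570 A.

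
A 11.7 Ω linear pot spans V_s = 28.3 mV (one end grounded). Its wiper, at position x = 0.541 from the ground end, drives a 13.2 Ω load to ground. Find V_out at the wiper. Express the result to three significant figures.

V_out ≈ 12.5 mV

Split the track: R_lower = x·R_p = 6.330 Ω, R_upper = (1−x)·R_p = 5.370 Ω.
(x·R_p) ‖ R_L = 4.278 Ω.
Then V_out = V_s · 4.278/(5.370 + 4.278) = 12.55 mV.
(Unloaded: V_out = x·V_s = 15.3 mV.)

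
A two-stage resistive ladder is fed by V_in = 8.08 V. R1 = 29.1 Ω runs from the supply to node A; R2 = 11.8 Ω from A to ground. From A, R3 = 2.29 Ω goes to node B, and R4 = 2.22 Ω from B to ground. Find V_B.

V_B ≈ 0.401 V

Looking into the second stage from A: R3 + R4 = 4.510 Ω appears in parallel with R2.
R2 ‖ (R3+R4) = 3.263 Ω.
So V_A = 8.08 × 0.1008 = 0.8146 V.
Stage 2 is unloaded, so V_B = V_A · R4/(R3+R4) = 0.8146 × 2.22/4.510 = 0.4010 V.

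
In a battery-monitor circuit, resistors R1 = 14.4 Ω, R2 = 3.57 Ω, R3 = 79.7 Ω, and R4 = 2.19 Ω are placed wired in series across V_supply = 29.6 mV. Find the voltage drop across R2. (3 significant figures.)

V ≈ 1.06 mV

Total series resistance ΣR = 14.4 + 3.57 + 79.7 + 2.19 = 99.86 Ω.
V = V_supply · R/ΣR = 29.6 × 0.03575 = 1.058 mV.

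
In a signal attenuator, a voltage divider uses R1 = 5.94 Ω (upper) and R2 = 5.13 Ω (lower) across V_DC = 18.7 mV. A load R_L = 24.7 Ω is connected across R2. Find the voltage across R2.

V_out ≈ 7.80 mV

R2 ‖ R_L = (5.13 × 24.7)/(5.13 + 24.7) = 4.248 Ω.
Then V_out = V_DC · R2'/(R1 + R2') = 18.7 × 4.248/10.19 = 7.797 mV.
(Unloaded it would be 8.67 mV; the load pulls it down.)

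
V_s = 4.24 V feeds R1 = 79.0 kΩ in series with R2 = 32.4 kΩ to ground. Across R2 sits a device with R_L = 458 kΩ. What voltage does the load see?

First combine the lower leg with the load: R2 ‖ R_L = 30.26 kΩ.
Then V_out = V_s · R2'/(R1 + R2') = 4.24 × 30.26/109.3 = 1.174 V.

V_out ≈ 1.17 V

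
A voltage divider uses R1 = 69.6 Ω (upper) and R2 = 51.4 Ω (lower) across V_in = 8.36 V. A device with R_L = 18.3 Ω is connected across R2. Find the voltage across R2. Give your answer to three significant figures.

V_out ≈ 1.36 V

First combine the lower leg with the load: R2 ‖ R_L = 13.50 Ω.
Voltage divider with the loaded lower leg: V_out = 8.36 × 13.50/(69.6 + 13.50) = 8.36 × 0.1624 = 1.358 V.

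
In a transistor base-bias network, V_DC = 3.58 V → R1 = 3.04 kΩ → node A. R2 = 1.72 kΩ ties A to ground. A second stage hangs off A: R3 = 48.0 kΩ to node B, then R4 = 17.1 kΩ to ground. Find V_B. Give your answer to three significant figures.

V_B ≈ 0.334 V

Node A sees R2 in parallel with the series input of stage 2, R3 + R4 = 65.10 kΩ.
R2 ‖ (R3+R4) = 1.676 kΩ.
First divider: V_A = V_DC · 1.676/(3.04 + 1.676) = 1.272 V.
V_B = V_A × 0.2627 = 0.3342 V.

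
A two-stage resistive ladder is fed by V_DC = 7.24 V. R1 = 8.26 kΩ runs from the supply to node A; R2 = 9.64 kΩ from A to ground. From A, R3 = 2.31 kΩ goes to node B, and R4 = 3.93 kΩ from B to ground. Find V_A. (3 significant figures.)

V_A ≈ 2.28 V

The second stage (R3 + R4 = 6.240 kΩ) loads node A in parallel with R2.
R2 ‖ (R3+R4) = 3.788 kΩ.
First divider: V_A = V_DC · 3.788/(8.26 + 3.788) = 2.276 V.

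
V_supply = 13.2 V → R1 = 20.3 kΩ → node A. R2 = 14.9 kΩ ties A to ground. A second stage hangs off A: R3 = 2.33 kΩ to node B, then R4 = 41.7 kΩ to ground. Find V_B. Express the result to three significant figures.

Looking into the second stage from A: R3 + R4 = 44.03 kΩ appears in parallel with R2.
Effective lower resistance at A: R2 ‖ 44.03 = 11.13 kΩ.
V_A = 13.2 × 11.13/(20.3 + 11.13) = 4.675 V.
V_B = V_A × 0.9471 = 4.428 V.

V_B ≈ 4.43 V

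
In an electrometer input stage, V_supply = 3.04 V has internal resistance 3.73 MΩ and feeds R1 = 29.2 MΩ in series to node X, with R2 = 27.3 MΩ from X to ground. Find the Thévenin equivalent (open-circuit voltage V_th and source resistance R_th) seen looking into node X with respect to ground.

R1' = 3.73 + 29.2 = 32.93 MΩ (source resistance + R1).
Open-circuit (no load on X): V_th = V_supply · R2/(R1' + R2) = 3.04 × 27.3/(32.93 + 27.3) = 1.378 V.
With V_supply suppressed (replaced by a short), R_th = R1' ‖ R2 = (32.93 × 27.3)/(32.93 + 27.3) = 14.93 MΩ.

V_th ≈ 1.38 V, R_th ≈ 14.9 MΩ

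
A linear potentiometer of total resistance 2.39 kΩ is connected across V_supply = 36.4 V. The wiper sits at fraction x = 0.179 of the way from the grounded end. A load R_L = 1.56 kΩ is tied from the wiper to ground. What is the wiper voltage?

V_out ≈ 5.32 V

The pot divides into 1.962 kΩ above the wiper and 0.4278 kΩ below.
R_L loads the lower segment: effective lower R = 0.3357 kΩ.
Then V_out = V_supply · 0.3357/(1.962 + 0.3357) = 5.318 V.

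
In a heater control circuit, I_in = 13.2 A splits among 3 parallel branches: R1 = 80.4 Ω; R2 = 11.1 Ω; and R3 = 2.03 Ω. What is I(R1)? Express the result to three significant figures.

I ≈ 0.276 A

ΣG = 1/80.4 + 1/11.1 + 1/2.03 = 0.5951.
R1 takes the fraction G_k/ΣG = 0.01244/0.5951 = 0.02090, so I = 13.2 × 0.02090 = 0.2759 A.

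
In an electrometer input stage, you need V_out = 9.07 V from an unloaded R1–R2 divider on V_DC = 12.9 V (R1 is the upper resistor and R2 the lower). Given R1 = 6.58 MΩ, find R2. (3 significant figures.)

V_out/V_DC = R2/(R1+R2) = 0.7031.
So R2 = R1 · V_out/(V_DC − V_out) = 6.58 × 9.07/(12.9 − 9.07) = 6.58 × 2.368 = 15.58 MΩ.

R2 ≈ 15.6 MΩ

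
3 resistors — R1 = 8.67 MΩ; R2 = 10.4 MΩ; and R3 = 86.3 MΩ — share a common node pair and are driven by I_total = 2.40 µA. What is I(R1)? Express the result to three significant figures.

ΣG = 1/8.67 + 1/10.4 + 1/86.3 = 0.2231.
Current divider: I(R1) = I_total · G_k/ΣG = 2.40 × (0.1153/0.2231) = 2.40 × 0.5170 = 1.241 µA.

I ≈ 1.24 µA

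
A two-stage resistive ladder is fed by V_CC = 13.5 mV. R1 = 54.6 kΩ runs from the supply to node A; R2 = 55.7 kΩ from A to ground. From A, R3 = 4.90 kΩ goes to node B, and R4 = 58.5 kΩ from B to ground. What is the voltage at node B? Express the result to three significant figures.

V_B ≈ 4.38 mV

Looking into the second stage from A: R3 + R4 = 63.40 kΩ appears in parallel with R2.
R2 ‖ (R3+R4) = 29.65 kΩ.
So V_A = 13.5 × 0.3519 = 4.751 mV.
Stage 2 is unloaded, so V_B = V_A · R4/(R3+R4) = 4.751 × 58.5/63.40 = 4.384 mV.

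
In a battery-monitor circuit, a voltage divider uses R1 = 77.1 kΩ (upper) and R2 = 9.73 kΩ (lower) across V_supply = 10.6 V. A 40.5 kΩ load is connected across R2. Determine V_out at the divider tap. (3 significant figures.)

The load sits in parallel with R2, giving an effective lower resistance R2' = R2·R_L/(R2+R_L) = 7.845 kΩ.
Voltage divider with the loaded lower leg: V_out = 10.6 × 7.845/(77.1 + 7.845) = 10.6 × 0.09236 = 0.9790 V.

V_out ≈ 0.979 V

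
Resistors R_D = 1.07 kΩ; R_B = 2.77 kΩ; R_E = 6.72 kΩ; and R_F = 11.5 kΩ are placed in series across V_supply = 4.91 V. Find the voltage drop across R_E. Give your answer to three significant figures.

Series total: ΣR = 1.07 + 2.77 + 6.72 + 11.5 = 22.06 kΩ.
Voltage divider: V = V_supply · (6.720 / 22.06) = 4.91 × 0.3046 = 1.496 V.

V ≈ 1.50 V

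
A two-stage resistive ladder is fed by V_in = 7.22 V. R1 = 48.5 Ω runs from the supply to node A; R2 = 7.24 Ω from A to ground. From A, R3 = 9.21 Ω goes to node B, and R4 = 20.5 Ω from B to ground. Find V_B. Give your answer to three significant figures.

V_B ≈ 0.534 V

The second stage (R3 + R4 = 29.71 Ω) loads node A in parallel with R2.
R2 ‖ (R3+R4) = 5.821 Ω.
V_A = 7.22 × 5.821/(48.5 + 5.821) = 0.7737 V.
V_B = V_A × 0.6900 = 0.5339 V.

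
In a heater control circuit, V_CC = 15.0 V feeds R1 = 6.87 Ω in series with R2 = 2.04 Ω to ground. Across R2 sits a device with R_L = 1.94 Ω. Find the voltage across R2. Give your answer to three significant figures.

V_out ≈ 1.90 V

First combine the lower leg with the load: R2 ‖ R_L = 0.9944 Ω.
Voltage divider with the loaded lower leg: V_out = 15.0 × 0.9944/(6.87 + 0.9944) = 15.0 × 0.1264 = 1.897 V.
(Unloaded it would be 3.43 V; the load pulls it down.)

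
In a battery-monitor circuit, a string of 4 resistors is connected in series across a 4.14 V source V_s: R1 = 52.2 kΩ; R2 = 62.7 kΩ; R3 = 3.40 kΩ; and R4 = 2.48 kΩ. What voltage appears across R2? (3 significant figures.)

Series total: ΣR = 52.2 + 62.7 + 3.40 + 2.48 = 120.8 kΩ.
Voltage divider: V = V_s · (62.70 / 120.8) = 4.14 × 0.5191 = 2.149 V.

V ≈ 2.15 V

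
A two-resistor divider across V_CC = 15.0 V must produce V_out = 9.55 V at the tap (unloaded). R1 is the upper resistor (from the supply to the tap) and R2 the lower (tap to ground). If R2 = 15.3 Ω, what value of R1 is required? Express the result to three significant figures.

R1 ≈ 8.73 Ω

Required fraction k = V_out/V_CC = 0.6367.
So R1 = R2 · (V_CC/V_out − 1) = 15.3 × (15.0/9.55 − 1) = 15.3 × 0.5707 = 8.731 Ω.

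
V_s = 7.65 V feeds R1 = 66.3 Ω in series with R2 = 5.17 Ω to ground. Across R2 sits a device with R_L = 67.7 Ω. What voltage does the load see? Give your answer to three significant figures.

The load sits in parallel with R2, giving an effective lower resistance R2' = R2·R_L/(R2+R_L) = 4.803 Ω.
Now apply the divider: V_out = 7.65 × 0.06755 = 0.5168 V.

V_out ≈ 0.517 V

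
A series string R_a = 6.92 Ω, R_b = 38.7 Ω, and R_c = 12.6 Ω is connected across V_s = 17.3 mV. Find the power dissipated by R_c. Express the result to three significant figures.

The common current is I = 17.3/58.22 = 0.2971 mA.
V(R_c) = I·R = 3.744 mV; P = V·I = 3.744 × 0.2971 = 1.113 µW.

P ≈ 1.11 µW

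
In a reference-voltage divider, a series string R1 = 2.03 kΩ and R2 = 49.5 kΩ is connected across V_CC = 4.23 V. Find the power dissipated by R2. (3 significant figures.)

The common current is I = 4.23/51.53 = 0.08209 mA.
V(R2) = I·R = 4.063 V; P = V·I = 4.063 × 0.08209 = 0.3336 mW.

P ≈ 0.334 mW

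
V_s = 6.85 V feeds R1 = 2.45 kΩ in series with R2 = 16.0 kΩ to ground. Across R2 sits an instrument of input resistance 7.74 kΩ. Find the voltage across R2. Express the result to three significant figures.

V_out ≈ 4.66 V

The load sits in parallel with R2, giving an effective lower resistance R2' = R2·R_L/(R2+R_L) = 5.217 kΩ.
Now apply the divider: V_out = 6.85 × 0.6804 = 4.661 V.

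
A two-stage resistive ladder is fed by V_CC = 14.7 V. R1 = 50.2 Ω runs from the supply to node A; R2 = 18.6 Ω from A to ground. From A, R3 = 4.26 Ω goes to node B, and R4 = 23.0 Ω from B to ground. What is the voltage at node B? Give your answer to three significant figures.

The second stage (R3 + R4 = 27.26 Ω) loads node A in parallel with R2.
Effective lower resistance at A: R2 ‖ 27.26 = 11.06 Ω.
First divider: V_A = V_CC · 11.06/(50.2 + 11.06) = 2.653 V.
V_B = V_A × 0.8437 = 2.239 V.

V_B ≈ 2.24 V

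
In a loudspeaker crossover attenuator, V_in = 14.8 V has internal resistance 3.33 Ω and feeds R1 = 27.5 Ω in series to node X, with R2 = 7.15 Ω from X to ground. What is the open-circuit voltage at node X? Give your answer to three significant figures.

V_th ≈ 2.79 V

R1' = 3.33 + 27.5 = 30.83 Ω (source resistance + R1).
With X open, the divider is unloaded: V_th = 14.8 × 7.15/37.98 = 2.786 V.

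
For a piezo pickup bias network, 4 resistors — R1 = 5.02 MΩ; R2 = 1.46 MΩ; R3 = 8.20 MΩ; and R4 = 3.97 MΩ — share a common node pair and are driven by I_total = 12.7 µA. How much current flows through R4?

Conductances: ΣG = 1/5.02 + 1/1.46 + 1/8.20 + 1/3.97 = 1.258 (1/MΩ).
By the current-divider rule, I = I_total · G_k/ΣG = 12.7 × 0.2002 = 2.543 µA.

I ≈ 2.54 µA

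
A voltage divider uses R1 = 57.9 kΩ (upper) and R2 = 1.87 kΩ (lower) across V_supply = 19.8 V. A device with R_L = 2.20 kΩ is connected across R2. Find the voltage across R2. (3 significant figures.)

V_out ≈ 0.340 V

First combine the lower leg with the load: R2 ‖ R_L = 1.011 kΩ.
Voltage divider with the loaded lower leg: V_out = 19.8 × 1.011/(57.9 + 1.011) = 19.8 × 0.01716 = 0.3397 V.
(Unloaded it would be 0.619 V; the load pulls it down.)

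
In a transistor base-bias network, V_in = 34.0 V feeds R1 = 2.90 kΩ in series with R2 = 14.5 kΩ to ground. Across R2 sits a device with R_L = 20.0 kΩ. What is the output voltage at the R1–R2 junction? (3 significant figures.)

V_out ≈ 25.3 V

First combine the lower leg with the load: R2 ‖ R_L = 8.406 kΩ.
Voltage divider with the loaded lower leg: V_out = 34.0 × 8.406/(2.90 + 8.406) = 34.0 × 0.7435 = 25.28 V.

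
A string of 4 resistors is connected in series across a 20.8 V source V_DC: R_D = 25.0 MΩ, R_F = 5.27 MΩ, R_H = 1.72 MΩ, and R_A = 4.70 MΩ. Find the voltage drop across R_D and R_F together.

V ≈ 17.2 V

Series total: ΣR = 25.0 + 5.27 + 1.72 + 4.70 = 36.69 MΩ.
R_{R_D..R_F} = 25.0 + 5.27 = 30.27 MΩ.
By the voltage-divider rule, V = 20.8 × 30.27/36.69 = 17.16 V.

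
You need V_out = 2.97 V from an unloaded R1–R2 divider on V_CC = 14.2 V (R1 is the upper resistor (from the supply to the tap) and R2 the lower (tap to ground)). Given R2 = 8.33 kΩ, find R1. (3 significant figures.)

R1 ≈ 31.5 kΩ

V_out/V_CC = R2/(R1+R2) = 0.2092.
So R1 = R2 · (V_CC/V_out − 1) = 8.33 × (14.2/2.97 − 1) = 8.33 × 3.781 = 31.50 kΩ.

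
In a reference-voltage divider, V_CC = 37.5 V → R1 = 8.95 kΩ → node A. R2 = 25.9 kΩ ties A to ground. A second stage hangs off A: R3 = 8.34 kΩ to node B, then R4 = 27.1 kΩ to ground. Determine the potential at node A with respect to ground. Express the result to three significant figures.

V_A ≈ 23.5 V

The second stage (R3 + R4 = 35.44 kΩ) loads node A in parallel with R2.
R2 ‖ (R3+R4) = 14.96 kΩ.
So V_A = 37.5 × 0.6257 = 23.47 V.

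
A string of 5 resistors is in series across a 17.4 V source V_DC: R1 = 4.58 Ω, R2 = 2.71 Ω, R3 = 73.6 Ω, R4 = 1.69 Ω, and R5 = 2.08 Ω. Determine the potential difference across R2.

Total series resistance ΣR = 4.58 + 2.71 + 73.6 + 1.69 + 2.08 = 84.66 Ω.
V = V_DC · R/ΣR = 17.4 × 0.03201 = 0.5570 V.

V ≈ 0.557 V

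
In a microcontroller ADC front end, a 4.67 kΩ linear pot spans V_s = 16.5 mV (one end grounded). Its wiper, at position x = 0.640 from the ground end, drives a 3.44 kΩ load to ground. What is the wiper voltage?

The pot divides into 1.681 kΩ above the wiper and 2.989 kΩ below.
R_L loads the lower segment: effective lower R = 1.599 kΩ.
Then V_out = V_s · 1.599/(1.681 + 1.599) = 8.044 mV.

V_out ≈ 8.04 mV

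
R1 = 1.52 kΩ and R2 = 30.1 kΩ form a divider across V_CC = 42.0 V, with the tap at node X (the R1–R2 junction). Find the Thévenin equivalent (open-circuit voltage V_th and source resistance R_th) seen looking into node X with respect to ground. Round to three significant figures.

Open-circuit (no load on X): V_th = V_CC · R2/(R1 + R2) = 42.0 × 30.1/(1.520 + 30.1) = 39.98 V.
Zeroing V_CC shorts the top of R1 to ground, so R_th = R1 ‖ R2 = 1.447 kΩ.

V_th ≈ 40.0 V, R_th ≈ 1.45 kΩ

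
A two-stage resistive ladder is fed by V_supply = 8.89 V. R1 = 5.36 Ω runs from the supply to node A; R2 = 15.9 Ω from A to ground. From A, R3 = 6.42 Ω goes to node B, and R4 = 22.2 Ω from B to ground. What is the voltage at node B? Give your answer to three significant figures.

V_B ≈ 4.52 V

The second stage (R3 + R4 = 28.62 Ω) loads node A in parallel with R2.
R2 ‖ (R3+R4) = 10.22 Ω.
First divider: V_A = V_supply · 10.22/(5.36 + 10.22) = 5.832 V.
Stage 2 is unloaded, so V_B = V_A · R4/(R3+R4) = 5.832 × 22.2/28.62 = 4.524 V.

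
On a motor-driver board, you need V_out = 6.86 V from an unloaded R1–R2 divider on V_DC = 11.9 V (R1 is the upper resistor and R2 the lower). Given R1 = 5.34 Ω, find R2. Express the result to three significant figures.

R2 ≈ 7.27 Ω

Required fraction k = V_out/V_DC = 0.5765.
Rearranging, R2 = R1·k/(1−k) = 5.34 × 1.361 = 7.268 Ω.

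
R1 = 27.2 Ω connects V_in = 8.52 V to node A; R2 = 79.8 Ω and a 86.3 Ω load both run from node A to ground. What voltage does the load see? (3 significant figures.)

V_out ≈ 5.14 V

First combine the lower leg with the load: R2 ‖ R_L = 41.46 Ω.
Now apply the divider: V_out = 8.52 × 0.6039 = 5.145 V.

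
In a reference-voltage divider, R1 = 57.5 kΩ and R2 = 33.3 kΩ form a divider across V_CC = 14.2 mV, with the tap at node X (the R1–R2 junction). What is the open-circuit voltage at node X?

Open-circuit (no load on X): V_th = V_CC · R2/(R1 + R2) = 14.2 × 33.3/(57.50 + 33.3) = 5.208 mV.

V_th ≈ 5.21 mV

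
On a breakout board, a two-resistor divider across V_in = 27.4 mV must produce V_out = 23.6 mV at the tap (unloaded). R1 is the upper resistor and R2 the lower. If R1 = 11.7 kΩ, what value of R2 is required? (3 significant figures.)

R2 ≈ 72.7 kΩ

The divider ratio is R2/(R1+R2) = 23.6/27.4 = 0.8613.
R2 = R1 · 0.8613/(1 − 0.8613) = 72.66 kΩ.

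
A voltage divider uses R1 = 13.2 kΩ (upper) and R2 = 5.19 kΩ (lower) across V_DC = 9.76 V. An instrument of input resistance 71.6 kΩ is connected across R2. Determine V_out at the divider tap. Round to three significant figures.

The load sits in parallel with R2, giving an effective lower resistance R2' = R2·R_L/(R2+R_L) = 4.839 kΩ.
Then V_out = V_DC · R2'/(R1 + R2') = 9.76 × 4.839/18.04 = 2.618 V.

V_out ≈ 2.62 V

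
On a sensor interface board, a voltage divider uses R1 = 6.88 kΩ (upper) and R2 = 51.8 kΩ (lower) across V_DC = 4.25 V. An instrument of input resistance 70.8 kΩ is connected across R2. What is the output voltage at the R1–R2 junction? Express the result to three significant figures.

V_out ≈ 3.46 V

R2 ‖ R_L = (51.8 × 70.8)/(51.8 + 70.8) = 29.91 kΩ.
Voltage divider with the loaded lower leg: V_out = 4.25 × 29.91/(6.88 + 29.91) = 4.25 × 0.8130 = 3.455 V.
(Unloaded it would be 3.75 V; the load pulls it down.)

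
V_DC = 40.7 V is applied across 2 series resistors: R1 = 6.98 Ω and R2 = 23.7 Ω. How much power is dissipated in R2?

Series current I = V_DC/ΣR = 40.7/30.68 = 1.327 A.
V(R2) = I·R = 31.44 V; P = V·I = 31.44 × 1.327 = 41.71 W.

P ≈ 41.7 W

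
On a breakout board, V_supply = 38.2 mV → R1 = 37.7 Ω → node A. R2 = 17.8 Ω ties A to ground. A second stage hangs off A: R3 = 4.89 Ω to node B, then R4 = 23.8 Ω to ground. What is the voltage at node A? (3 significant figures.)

Node A sees R2 in parallel with the series input of stage 2, R3 + R4 = 28.69 Ω.
Effective lower resistance at A: R2 ‖ 28.69 = 10.98 Ω.
So V_A = 38.2 × 0.2256 = 8.619 mV.

V_A ≈ 8.62 mV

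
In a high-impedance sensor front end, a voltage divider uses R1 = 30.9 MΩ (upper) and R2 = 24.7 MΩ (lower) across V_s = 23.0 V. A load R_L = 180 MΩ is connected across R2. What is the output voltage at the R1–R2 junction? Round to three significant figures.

V_out ≈ 9.49 V

The load sits in parallel with R2, giving an effective lower resistance R2' = R2·R_L/(R2+R_L) = 21.72 MΩ.
Then V_out = V_s · R2'/(R1 + R2') = 23.0 × 21.72/52.62 = 9.494 V.
(Unloaded it would be 10.2 V; the load pulls it down.)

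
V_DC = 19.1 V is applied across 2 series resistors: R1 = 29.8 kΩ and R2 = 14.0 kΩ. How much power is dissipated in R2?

P ≈ 2.66 mW

Series current I = V_DC/ΣR = 19.1/43.80 = 0.4361 mA.
P = I²R = 0.1902 × 14.0 = 2.662 mW.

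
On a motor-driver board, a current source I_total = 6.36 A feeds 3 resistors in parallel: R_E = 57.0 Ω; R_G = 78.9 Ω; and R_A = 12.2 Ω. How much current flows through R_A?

I ≈ 4.65 A

Conductances: ΣG = 1/57.0 + 1/78.9 + 1/12.2 = 0.1122 (1/Ω).
R_A takes the fraction G_k/ΣG = 0.08197/0.1122 = 0.7306, so I = 6.36 × 0.7306 = 4.647 A.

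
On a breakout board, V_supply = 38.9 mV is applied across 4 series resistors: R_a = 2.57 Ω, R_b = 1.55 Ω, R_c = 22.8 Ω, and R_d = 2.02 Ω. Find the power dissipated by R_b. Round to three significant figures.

P ≈ 2.80 µW

ΣR = 28.94 Ω → I = 38.9/28.94 = 1.344 mA.
V(R_b) = I·R = 2.083 mV; P = V·I = 2.083 × 1.344 = 2.800 µW.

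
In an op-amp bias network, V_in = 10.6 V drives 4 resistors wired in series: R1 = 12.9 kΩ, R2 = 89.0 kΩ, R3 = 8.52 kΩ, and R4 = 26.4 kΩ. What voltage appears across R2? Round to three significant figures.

Series total: ΣR = 12.9 + 89.0 + 8.52 + 26.4 = 136.8 kΩ.
V = V_in · R/ΣR = 10.6 × 0.6505 = 6.895 V.

V ≈ 6.90 V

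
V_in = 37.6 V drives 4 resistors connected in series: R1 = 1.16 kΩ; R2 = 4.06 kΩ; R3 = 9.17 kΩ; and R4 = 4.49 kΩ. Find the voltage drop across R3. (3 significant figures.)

V ≈ 18.3 V

ΣR = 1.16 + 4.06 + 9.17 + 4.49 = 18.88 kΩ.
By the voltage-divider rule, V = 37.6 × 9.170/18.88 = 18.26 V.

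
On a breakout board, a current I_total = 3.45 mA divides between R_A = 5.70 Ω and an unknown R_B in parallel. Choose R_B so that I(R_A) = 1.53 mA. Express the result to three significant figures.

R_B ≈ 4.54 Ω

In a two-way split, I_A/I_total = R_B/(R_A + R_B).
1.53/3.45 = R_B/(R_A + R_B) → R_B = R_A · (0.4435)/(1 − 0.4435) = 5.70 × 0.7969 = 4.542 Ω.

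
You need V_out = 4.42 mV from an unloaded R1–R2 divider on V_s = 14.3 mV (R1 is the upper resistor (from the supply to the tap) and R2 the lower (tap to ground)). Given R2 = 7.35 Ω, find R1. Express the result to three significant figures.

The divider ratio is R2/(R1+R2) = 4.42/14.3 = 0.3091.
Rearranging, R1 = R2·(1−k)/k = 7.35 × 2.235 = 16.43 Ω.

R1 ≈ 16.4 Ω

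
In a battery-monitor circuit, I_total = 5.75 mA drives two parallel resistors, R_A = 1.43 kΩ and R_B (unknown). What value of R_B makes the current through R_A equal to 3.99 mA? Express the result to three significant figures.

Two-branch current divider: I_A = I_total · R_B/(R_A + R_B).
3.99/5.75 = R_B/(R_A + R_B) → R_B = R_A · (0.6939)/(1 − 0.6939) = 1.43 × 2.267 = 3.242 kΩ.

R_B ≈ 3.24 kΩ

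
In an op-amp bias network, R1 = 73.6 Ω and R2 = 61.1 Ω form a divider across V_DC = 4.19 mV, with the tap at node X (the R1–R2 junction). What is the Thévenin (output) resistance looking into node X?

Looking into X with the source shorted: R_th = R1·R2/(R1+R2) = 73.60 × 61.1/134.7 = 33.39 Ω.

R_th ≈ 33.4 Ω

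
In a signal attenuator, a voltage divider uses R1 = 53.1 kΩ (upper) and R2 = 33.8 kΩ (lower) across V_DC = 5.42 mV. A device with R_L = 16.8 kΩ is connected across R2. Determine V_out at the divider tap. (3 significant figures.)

V_out ≈ 0.946 mV

R2 ‖ R_L = (33.8 × 16.8)/(33.8 + 16.8) = 11.22 kΩ.
Now apply the divider: V_out = 5.42 × 0.1745 = 0.9456 mV.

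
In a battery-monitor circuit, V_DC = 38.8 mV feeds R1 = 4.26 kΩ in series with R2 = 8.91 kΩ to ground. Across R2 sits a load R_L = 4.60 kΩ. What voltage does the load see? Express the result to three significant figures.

First combine the lower leg with the load: R2 ‖ R_L = 3.034 kΩ.
Now apply the divider: V_out = 38.8 × 0.4159 = 16.14 mV.
(Unloaded it would be 26.2 mV; the load pulls it down.)

V_out ≈ 16.1 mV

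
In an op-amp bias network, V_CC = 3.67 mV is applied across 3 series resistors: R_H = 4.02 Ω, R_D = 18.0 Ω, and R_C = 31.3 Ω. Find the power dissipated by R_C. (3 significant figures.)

ΣR = 53.32 Ω → I = 3.67/53.32 = 0.06883 mA.
V(R_C) = I·R = 2.154 mV; P = V·I = 2.154 × 0.06883 = 0.1483 µW.

P ≈ 0.148 µW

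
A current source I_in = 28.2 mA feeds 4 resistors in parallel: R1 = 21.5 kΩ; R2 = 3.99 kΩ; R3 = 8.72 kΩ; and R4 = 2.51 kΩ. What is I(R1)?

I ≈ 1.62 mA

Total conductance ΣG = 1/21.5 + 1/3.99 + 1/8.72 + 1/2.51 = 0.8102 (units of 1/kΩ).
Current divider: I(R1) = I_in · G_k/ΣG = 28.2 × (0.04651/0.8102) = 28.2 × 0.05741 = 1.619 mA.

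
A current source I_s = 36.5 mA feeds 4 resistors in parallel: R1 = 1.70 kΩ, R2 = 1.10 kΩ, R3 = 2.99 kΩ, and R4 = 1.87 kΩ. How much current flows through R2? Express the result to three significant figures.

I ≈ 14.0 mA

Conductances: ΣG = 1/1.70 + 1/1.10 + 1/2.99 + 1/1.87 = 2.367 (1/kΩ).
Current divider: I(R2) = I_s · G_k/ΣG = 36.5 × (0.9091/2.367) = 36.5 × 0.3841 = 14.02 mA.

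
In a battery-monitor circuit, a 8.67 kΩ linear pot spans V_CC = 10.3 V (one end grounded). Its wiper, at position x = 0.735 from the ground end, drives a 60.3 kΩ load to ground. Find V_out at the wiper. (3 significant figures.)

The pot divides into 2.298 kΩ above the wiper and 6.372 kΩ below.
(x·R_p) ‖ R_L = 5.763 kΩ.
Loaded-divider output: V_out = 10.3 × 0.7150 = 7.364 V.
(Unloaded: V_out = x·V_CC = 7.57 V.)

V_out ≈ 7.36 V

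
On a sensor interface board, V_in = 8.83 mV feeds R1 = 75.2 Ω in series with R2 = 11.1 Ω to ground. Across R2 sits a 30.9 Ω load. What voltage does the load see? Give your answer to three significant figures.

R2 ‖ R_L = (11.1 × 30.9)/(11.1 + 30.9) = 8.166 Ω.
Then V_out = V_in · R2'/(R1 + R2') = 8.83 × 8.166/83.37 = 0.8650 mV.
(Unloaded it would be 1.14 mV; the load pulls it down.)

V_out ≈ 0.865 mV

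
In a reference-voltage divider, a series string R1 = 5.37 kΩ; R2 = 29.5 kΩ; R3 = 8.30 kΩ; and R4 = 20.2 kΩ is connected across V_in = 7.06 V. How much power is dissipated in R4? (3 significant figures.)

The common current is I = 7.06/63.37 = 0.1114 mA.
P = I²R = 0.01241 × 20.2 = 0.2507 mW.

P ≈ 0.251 mW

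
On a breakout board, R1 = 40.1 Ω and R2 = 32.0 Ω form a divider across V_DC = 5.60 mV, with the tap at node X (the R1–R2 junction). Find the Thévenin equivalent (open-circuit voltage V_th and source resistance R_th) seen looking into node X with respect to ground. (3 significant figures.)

V_th ≈ 2.49 mV, R_th ≈ 17.8 Ω

V_th is the unloaded tap voltage: V_DC · R2/(R1+R2) = 5.60 × 0.4438 = 2.485 mV.
With V_DC suppressed (replaced by a short), R_th = R1 ‖ R2 = (40.10 × 32.0)/(40.10 + 32.0) = 17.80 Ω.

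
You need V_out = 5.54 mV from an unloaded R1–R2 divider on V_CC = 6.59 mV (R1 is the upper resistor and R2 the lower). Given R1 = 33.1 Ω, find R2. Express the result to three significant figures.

R2 ≈ 175 Ω

The divider ratio is R2/(R1+R2) = 5.54/6.59 = 0.8407.
R2 = R1 · 0.8407/(1 − 0.8407) = 174.6 Ω.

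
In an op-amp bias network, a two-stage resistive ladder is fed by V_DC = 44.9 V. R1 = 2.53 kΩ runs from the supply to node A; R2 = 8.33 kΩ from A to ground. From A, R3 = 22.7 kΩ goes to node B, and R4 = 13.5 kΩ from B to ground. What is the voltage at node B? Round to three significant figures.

Node A sees R2 in parallel with the series input of stage 2, R3 + R4 = 36.20 kΩ.
Effective lower resistance at A: R2 ‖ 36.20 = 6.772 kΩ.
So V_A = 44.9 × 0.7280 = 32.69 V.
V_B = V_A × 0.3729 = 12.19 V.

V_B ≈ 12.2 V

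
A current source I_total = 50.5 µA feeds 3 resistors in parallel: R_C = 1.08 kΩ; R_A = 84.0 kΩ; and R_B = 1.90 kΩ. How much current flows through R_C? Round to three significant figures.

I ≈ 31.9 µA

Total conductance ΣG = 1/1.08 + 1/84.0 + 1/1.90 = 1.464 (units of 1/kΩ).
Current divider: I(R_C) = I_total · G_k/ΣG = 50.5 × (0.9259/1.464) = 50.5 × 0.6324 = 31.94 µA.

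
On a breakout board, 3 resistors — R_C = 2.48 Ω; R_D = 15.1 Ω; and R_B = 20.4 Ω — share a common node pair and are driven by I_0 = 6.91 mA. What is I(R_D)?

I ≈ 0.883 mA

Total conductance ΣG = 1/2.48 + 1/15.1 + 1/20.4 = 0.5185 (units of 1/Ω).
R_D takes the fraction G_k/ΣG = 0.06623/0.5185 = 0.1277, so I = 6.91 × 0.1277 = 0.8826 mA.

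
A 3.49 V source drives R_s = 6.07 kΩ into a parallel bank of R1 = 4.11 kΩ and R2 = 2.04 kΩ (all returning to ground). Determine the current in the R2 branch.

I ≈ 0.314 mA

Equivalent of the parallel group: R_p = 1.363 kΩ.
V_A = 3.49 × 1.363/7.433 = 0.6401 V.
I(R2) = V_A / R2 = 0.6401/2.04 = 0.3138 mA.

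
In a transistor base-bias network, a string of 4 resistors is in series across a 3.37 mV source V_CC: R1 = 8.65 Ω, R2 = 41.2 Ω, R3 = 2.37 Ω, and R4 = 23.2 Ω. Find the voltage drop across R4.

V ≈ 1.04 mV

Series total: ΣR = 8.65 + 41.2 + 2.37 + 23.2 = 75.42 Ω.
Voltage divider: V = V_CC · (23.20 / 75.42) = 3.37 × 0.3076 = 1.037 mV.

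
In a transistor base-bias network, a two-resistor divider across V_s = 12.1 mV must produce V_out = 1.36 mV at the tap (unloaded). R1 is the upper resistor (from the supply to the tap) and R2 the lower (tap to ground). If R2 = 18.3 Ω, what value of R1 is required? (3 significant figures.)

Required fraction k = V_out/V_s = 0.1124.
Rearranging, R1 = R2·(1−k)/k = 18.3 × 7.897 = 144.5 Ω.

R1 ≈ 145 Ω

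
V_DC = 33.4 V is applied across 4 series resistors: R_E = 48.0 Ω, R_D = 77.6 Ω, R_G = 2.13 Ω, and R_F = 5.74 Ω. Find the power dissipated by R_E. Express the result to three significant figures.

P ≈ 3.01 W

The common current is I = 33.4/133.5 = 0.2502 A.
V(R_E) = I·R = 12.01 V; P = V·I = 12.01 × 0.2502 = 3.006 W.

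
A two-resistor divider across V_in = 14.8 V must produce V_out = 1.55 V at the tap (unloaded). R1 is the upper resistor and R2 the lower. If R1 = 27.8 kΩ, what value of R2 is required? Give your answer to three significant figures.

The divider ratio is R2/(R1+R2) = 1.55/14.8 = 0.1047.
So R2 = R1 · V_out/(V_in − V_out) = 27.8 × 1.55/(14.8 − 1.55) = 27.8 × 0.1170 = 3.252 kΩ.

R2 ≈ 3.25 kΩ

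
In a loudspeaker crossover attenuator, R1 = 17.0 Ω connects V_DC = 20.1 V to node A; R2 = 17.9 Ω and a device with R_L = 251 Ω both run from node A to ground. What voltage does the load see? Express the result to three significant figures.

V_out ≈ 9.96 V

The load sits in parallel with R2, giving an effective lower resistance R2' = R2·R_L/(R2+R_L) = 16.71 Ω.
Voltage divider with the loaded lower leg: V_out = 20.1 × 16.71/(17.0 + 16.71) = 20.1 × 0.4957 = 9.963 V.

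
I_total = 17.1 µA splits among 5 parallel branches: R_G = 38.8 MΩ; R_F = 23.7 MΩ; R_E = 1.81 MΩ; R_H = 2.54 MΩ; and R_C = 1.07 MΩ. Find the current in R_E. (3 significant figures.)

I ≈ 4.85 µA

Total conductance ΣG = 1/38.8 + 1/23.7 + 1/1.81 + 1/2.54 + 1/1.07 = 1.949 (units of 1/MΩ).
By the current-divider rule, I = I_total · G_k/ΣG = 17.1 × 0.2835 = 4.848 µA.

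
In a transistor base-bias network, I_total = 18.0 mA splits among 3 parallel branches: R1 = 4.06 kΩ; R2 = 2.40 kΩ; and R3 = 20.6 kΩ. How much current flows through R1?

Conductances: ΣG = 1/4.06 + 1/2.40 + 1/20.6 = 0.7115 (1/kΩ).
By the current-divider rule, I = I_total · G_k/ΣG = 18.0 × 0.3462 = 6.231 mA.

I ≈ 6.23 mA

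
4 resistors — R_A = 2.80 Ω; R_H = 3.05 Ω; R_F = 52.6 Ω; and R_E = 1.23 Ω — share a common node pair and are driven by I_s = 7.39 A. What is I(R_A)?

I ≈ 1.74 A

Total conductance ΣG = 1/2.80 + 1/3.05 + 1/52.6 + 1/1.23 = 1.517 (units of 1/Ω).
By the current-divider rule, I = I_s · G_k/ΣG = 7.39 × 0.2354 = 1.740 A.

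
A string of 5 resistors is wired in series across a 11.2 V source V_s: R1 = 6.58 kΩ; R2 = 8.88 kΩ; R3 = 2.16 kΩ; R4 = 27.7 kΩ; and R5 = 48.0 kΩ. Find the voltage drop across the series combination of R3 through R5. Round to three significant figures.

ΣR = 6.58 + 8.88 + 2.16 + 27.7 + 48.0 = 93.32 kΩ.
R_{R3..R5} = 2.16 + 27.7 + 48.0 = 77.86 kΩ.
V = V_s · R/ΣR = 11.2 × 0.8343 = 9.345 V.

V ≈ 9.34 V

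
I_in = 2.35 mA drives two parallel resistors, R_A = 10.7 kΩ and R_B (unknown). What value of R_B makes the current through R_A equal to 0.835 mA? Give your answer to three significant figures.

R_B ≈ 5.90 kΩ

The fraction through R_A equals R_B/(R_A+R_B).
0.835/2.35 = R_B/(R_A + R_B) → R_B = R_A · (0.3553)/(1 − 0.3553) = 10.7 × 0.5512 = 5.897 kΩ.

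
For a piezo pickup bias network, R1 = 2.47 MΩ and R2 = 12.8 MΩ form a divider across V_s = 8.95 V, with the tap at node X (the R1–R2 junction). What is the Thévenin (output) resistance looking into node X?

R_th ≈ 2.07 MΩ

With V_s suppressed (replaced by a short), R_th = R1 ‖ R2 = (2.470 × 12.8)/(2.470 + 12.8) = 2.070 MΩ.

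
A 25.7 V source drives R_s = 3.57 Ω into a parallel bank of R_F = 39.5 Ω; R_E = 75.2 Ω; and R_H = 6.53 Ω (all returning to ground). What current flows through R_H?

Combine the parallel branches: R_p = (1/39.5 + 1/75.2 + 1/6.53)⁻¹ = 5.215 Ω.
V_A = 25.7 × 5.215/8.785 = 15.26 V.
I(R_H) = V_A / R_H = 15.26/6.53 = 2.336 A.

I ≈ 2.34 A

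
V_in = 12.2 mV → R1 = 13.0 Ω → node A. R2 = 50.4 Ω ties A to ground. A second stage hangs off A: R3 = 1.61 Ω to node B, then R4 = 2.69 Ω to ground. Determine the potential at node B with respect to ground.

V_B ≈ 1.78 mV

Looking into the second stage from A: R3 + R4 = 4.300 Ω appears in parallel with R2.
R2 ‖ (R3+R4) = 3.962 Ω.
So V_A = 12.2 × 0.2336 = 2.850 mV.
Stage 2 is unloaded, so V_B = V_A · R4/(R3+R4) = 2.850 × 2.69/4.300 = 1.783 mV.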